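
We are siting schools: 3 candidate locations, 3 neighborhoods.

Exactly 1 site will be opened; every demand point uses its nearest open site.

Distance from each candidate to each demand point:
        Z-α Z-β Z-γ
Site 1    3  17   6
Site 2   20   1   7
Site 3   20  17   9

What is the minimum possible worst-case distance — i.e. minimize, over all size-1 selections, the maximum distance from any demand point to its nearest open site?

17

Open {Site 1}.
  Farthest demand point is Z-β at distance 17 (to Site 1); all others are ≤ 17.
With {Site 2} the worst case is 20.
With {Site 3} the worst case is 20.
No size-1 selection achieves below 17.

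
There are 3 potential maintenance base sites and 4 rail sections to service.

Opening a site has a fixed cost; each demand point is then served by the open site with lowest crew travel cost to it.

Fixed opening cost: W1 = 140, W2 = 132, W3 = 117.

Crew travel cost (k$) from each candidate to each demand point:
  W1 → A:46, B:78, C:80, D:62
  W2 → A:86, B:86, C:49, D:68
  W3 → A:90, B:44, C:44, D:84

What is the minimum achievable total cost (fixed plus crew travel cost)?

Open {W3}: assign each demand point to its cheapest open site.
  A→W3 90, B→W3 44, C→W3 44, D→W3 84
  crew travel cost 262, fixed 117 → total 379.
Compare {W1}: crew travel cost 266 + fixed 140 = 406.
Compare {W2}: crew travel cost 289 + fixed 132 = 421.
Compare {W1, W3}: crew travel cost 196 + fixed 257 = 453.
All other subsets cost ≥ 406. Minimum total cost: 379.

379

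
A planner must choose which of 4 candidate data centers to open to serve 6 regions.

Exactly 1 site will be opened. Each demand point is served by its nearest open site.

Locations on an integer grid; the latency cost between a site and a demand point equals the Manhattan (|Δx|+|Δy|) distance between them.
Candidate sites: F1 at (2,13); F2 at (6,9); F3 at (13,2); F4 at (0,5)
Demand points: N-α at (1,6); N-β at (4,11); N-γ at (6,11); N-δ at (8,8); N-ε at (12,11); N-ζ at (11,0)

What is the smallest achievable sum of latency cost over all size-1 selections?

Open {F2}.
  N-α→F2 8, N-β→F2 4, N-γ→F2 2, N-δ→F2 3, N-ε→F2 8, N-ζ→F2 14  ⇒ total 39.
Compare {F1}: total 63.
Compare {F4}: total 69.
No size-1 selection does better; minimum is 39.

39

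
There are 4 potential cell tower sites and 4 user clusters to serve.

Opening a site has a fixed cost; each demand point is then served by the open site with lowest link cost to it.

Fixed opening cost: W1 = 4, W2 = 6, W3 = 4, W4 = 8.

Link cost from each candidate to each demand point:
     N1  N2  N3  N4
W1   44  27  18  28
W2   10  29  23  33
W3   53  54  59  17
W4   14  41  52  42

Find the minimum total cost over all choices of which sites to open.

Open {W1, W2, W3}: assign each demand point to its cheapest open site.
  N1→W2 10, N2→W1 27, N3→W1 18, N4→W3 17
  link cost 72, fixed 14 → total 86.
Compare {W2, W3}: link cost 79 + fixed 10 = 89.
Compare {W1, W3, W4}: link cost 76 + fixed 16 = 92.
Compare {W1, W2}: link cost 83 + fixed 10 = 93.
All other subsets cost ≥ 89. Minimum total cost: 86.

86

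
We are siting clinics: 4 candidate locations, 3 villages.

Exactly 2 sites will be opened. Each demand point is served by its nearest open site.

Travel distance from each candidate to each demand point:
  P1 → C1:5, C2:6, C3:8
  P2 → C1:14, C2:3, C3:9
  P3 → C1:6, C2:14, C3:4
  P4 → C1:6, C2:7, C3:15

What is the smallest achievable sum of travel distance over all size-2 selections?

13

Open {P2, P3}.
  C1→P3 6, C2→P2 3, C3→P3 4  ⇒ total 13.
Compare {P1, P3}: total 15.
Compare {P1, P2}: total 16.
No size-2 selection does better; minimum is 13.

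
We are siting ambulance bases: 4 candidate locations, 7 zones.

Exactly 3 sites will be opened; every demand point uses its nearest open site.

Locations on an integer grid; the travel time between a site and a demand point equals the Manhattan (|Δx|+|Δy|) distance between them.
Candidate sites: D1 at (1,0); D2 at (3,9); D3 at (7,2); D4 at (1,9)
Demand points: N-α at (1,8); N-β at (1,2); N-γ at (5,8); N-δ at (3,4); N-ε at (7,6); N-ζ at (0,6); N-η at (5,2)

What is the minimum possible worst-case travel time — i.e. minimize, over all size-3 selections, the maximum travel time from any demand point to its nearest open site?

Open {D1, D2, D3}.
  Farthest demand point is N-ζ at travel time 6 (to D2); all others are ≤ 6.
With {D1, D3, D4} the worst case is 6.
With {D2, D3, D4} the worst case is 6.
No size-3 selection achieves below 6.

6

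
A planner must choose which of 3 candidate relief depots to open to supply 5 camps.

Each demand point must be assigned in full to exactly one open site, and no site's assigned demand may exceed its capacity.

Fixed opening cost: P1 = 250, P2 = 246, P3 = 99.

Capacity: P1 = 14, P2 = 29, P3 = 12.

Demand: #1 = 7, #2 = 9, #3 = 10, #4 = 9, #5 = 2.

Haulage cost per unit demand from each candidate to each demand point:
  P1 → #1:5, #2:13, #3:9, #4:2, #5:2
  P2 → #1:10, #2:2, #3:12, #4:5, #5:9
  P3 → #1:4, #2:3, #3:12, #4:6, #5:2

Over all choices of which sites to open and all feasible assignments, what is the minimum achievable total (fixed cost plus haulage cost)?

560

Open {P2, P3}; cheapest assignment that respects the capacities:
  P2 (cap 29, load 28): #2, #3, #4 — cost 9×2 + 10×12 + 9×5 = 183
  P3 (cap 12, load 9): #1, #5 — cost 7×4 + 2×2 = 32
  Shipping 215, fixed 345 → total 560.
  Any other capacity-feasible assignment to {P2, P3} ships for at least 215.
Compare {P1, P2}: its best feasible assignment gives total 718.
Compare {P1, P2, P3}: its best feasible assignment gives total 780.
Every other set of open sites that can feasibly serve all demand totals ≥ 718 even under its best assignment. Minimum: 560.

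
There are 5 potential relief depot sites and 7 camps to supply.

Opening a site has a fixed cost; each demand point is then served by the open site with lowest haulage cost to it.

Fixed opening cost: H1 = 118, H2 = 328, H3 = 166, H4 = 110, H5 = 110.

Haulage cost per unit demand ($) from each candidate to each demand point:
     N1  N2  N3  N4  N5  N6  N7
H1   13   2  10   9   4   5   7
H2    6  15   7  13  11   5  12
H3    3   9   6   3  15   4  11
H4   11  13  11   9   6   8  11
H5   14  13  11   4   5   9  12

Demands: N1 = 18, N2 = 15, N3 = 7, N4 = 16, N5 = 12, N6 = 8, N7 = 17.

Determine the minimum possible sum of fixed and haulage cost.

657

Open {H1, H3}: assign each demand point to its cheapest open site.
  N1→H3 18×3=54, N2→H1 15×2=30, N3→H3 7×6=42, N4→H3 16×3=48, N5→H1 12×4=48, N6→H3 8×4=32, N7→H1 17×7=119
  haulage cost 373, fixed 284 → total 657.
Compare {H1, H3, H4}: haulage cost 373 + fixed 394 = 767.
Compare {H1, H3, H5}: haulage cost 373 + fixed 394 = 767.
Compare {H1}: haulage cost 685 + fixed 118 = 803.
All other subsets cost ≥ 767. Minimum total cost: 657.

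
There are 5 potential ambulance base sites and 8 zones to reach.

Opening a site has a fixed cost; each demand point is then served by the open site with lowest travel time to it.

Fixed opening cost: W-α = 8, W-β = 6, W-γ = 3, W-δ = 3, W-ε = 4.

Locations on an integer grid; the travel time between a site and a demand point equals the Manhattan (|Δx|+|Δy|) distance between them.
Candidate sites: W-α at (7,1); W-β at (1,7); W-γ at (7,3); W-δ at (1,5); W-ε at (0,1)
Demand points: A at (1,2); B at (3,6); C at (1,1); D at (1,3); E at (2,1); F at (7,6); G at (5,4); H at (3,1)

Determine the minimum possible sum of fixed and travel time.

Open {W-γ, W-δ, W-ε}: assign each demand point to its cheapest open site.
  A→W-ε 2, B→W-δ 3, C→W-ε 1, D→W-δ 2, E→W-ε 2, F→W-γ 3, G→W-γ 3, H→W-ε 3
  travel time 19, fixed 10 → total 29.
Compare {W-γ, W-ε}: travel time 24 + fixed 7 = 31.
Compare {W-δ, W-ε}: travel time 25 + fixed 7 = 32.
Compare {W-β, W-γ, W-ε}: travel time 20 + fixed 13 = 33.
All other subsets cost ≥ 31. Minimum total cost: 29.

29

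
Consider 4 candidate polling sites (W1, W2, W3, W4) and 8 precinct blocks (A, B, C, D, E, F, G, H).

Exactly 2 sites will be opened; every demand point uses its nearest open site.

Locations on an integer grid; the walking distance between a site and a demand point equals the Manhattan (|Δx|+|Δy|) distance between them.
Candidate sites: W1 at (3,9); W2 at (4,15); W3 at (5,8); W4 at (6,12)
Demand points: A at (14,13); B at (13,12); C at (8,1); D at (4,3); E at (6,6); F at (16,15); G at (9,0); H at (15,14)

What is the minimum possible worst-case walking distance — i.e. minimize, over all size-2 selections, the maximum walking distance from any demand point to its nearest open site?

Open {W2, W3}.
  Farthest demand point is A at walking distance 12 (to W2); all others are ≤ 12.
With {W3, W4} the worst case is 13.
With {W1, W2} the worst case is 15.
No size-2 selection achieves below 12.

12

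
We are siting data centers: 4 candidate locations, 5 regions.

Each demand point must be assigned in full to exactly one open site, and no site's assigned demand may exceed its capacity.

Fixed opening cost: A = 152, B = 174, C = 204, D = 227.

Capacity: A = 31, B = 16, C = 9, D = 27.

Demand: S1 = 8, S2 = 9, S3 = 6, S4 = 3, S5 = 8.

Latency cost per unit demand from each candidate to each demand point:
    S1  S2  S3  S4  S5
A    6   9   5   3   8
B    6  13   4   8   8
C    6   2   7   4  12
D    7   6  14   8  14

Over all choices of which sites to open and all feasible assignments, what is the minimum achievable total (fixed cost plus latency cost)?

Open {A, C}; cheapest assignment that respects the capacities:
  A (cap 31, load 25): S1, S3, S4, S5 — cost 8×6 + 6×5 + 3×3 + 8×8 = 151
  C (cap 9, load 9): S2 — cost 9×2 = 18
  Shipping 169, fixed 356 → total 525.
  Any other capacity-feasible assignment to {A, C} ships for at least 169.
Compare {A, B}: its best feasible assignment gives total 552.
Compare {A, D}: its best feasible assignment gives total 584.
Every other set of open sites that can feasibly serve all demand totals ≥ 552 even under its best assignment. Minimum: 525.

525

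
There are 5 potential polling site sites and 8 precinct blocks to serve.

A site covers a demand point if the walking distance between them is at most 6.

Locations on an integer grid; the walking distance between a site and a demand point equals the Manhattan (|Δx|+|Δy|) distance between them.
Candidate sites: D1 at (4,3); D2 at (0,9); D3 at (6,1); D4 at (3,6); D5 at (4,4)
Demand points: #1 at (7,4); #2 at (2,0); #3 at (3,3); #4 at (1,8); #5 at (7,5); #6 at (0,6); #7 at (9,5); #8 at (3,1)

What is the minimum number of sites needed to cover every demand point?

Coverage sets (demand points within 6 of each site):
  D1: {#1, #2, #3, #5, #8}
  D2: {#4, #6}
  D3: {#1, #2, #3, #5, #8}
  D4: {#1, #3, #4, #5, #6, #8}
  D5: {#1, #2, #3, #5, #6, #7, #8}
No single site covers all 8 demand points.
But {D2, D5} covers everything, so the minimum is 2.

2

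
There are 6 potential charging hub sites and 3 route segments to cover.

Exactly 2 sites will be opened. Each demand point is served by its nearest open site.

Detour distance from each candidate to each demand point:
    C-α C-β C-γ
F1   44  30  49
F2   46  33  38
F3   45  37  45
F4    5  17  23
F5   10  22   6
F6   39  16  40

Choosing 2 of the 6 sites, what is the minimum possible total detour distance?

Open {F4, F5}.
  C-α→F4 5, C-β→F4 17, C-γ→F5 6  ⇒ total 28.
Compare {F5, F6}: total 32.
Compare {F1, F5}: total 38.
No size-2 selection does better; minimum is 28.

28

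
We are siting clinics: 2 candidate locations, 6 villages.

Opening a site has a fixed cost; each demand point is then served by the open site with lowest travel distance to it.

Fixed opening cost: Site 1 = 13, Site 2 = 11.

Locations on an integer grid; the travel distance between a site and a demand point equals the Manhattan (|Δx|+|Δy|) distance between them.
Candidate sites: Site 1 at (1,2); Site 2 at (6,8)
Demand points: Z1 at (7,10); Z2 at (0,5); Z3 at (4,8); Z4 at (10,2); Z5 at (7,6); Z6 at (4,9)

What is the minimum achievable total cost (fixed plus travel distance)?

41

Open {Site 2}: assign each demand point to its cheapest open site.
  Z1→Site 2 3, Z2→Site 2 9, Z3→Site 2 2, Z4→Site 2 10, Z5→Site 2 3, Z6→Site 2 3
  travel distance 30, fixed 11 → total 41.
Compare {Site 1, Site 2}: travel distance 24 + fixed 24 = 48.
Compare {Site 1}: travel distance 56 + fixed 13 = 69.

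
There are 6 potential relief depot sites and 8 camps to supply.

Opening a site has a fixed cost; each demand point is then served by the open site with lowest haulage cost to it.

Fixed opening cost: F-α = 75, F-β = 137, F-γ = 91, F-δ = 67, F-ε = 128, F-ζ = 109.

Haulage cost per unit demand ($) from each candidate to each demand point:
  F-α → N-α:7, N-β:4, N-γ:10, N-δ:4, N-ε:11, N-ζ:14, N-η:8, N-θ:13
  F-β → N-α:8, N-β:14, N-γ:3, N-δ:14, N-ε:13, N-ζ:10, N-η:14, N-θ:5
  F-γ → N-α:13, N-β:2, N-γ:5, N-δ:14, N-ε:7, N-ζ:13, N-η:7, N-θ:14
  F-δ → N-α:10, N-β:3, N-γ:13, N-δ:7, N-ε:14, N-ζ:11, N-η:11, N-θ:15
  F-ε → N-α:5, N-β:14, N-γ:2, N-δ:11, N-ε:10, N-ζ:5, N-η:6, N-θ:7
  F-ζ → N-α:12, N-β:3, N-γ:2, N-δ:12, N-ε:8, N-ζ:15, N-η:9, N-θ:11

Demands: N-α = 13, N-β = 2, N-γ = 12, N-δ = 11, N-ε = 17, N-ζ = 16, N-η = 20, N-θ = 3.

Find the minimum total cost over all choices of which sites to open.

Open {F-α, F-ε}: assign each demand point to its cheapest open site.
  N-α→F-ε 13×5=65, N-β→F-α 2×4=8, N-γ→F-ε 12×2=24, N-δ→F-α 11×4=44, N-ε→F-ε 17×10=170, N-ζ→F-ε 16×5=80, N-η→F-ε 20×6=120, N-θ→F-ε 3×7=21
  haulage cost 532, fixed 203 → total 735.
Compare {F-ε}: haulage cost 629 + fixed 128 = 757.
Compare {F-δ, F-ε}: haulage cost 563 + fixed 195 = 758.
Compare {F-α, F-γ, F-ε}: haulage cost 477 + fixed 294 = 771.
All other subsets cost ≥ 757. Minimum total cost: 735.

735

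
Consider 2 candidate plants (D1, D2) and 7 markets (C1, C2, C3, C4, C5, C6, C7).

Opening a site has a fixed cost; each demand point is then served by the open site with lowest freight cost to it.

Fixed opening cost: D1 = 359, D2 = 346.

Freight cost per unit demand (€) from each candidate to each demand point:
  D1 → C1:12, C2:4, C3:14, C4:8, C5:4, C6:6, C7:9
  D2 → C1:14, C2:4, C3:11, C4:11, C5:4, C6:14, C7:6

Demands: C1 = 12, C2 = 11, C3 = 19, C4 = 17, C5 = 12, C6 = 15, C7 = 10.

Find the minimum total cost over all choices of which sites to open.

1177

Open {D1}: assign each demand point to its cheapest open site.
  C1→D1 12×12=144, C2→D1 11×4=44, C3→D1 19×14=266, C4→D1 17×8=136, C5→D1 12×4=48, C6→D1 15×6=90, C7→D1 10×9=90
  freight cost 818, fixed 359 → total 1177.
Compare {D2}: freight cost 926 + fixed 346 = 1272.
Compare {D1, D2}: freight cost 731 + fixed 705 = 1436.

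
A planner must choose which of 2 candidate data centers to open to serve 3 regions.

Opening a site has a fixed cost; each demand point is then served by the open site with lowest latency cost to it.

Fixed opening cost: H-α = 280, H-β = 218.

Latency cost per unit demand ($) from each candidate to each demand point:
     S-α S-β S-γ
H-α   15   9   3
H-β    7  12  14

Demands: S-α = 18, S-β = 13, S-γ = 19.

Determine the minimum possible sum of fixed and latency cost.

724

Open {H-α}: assign each demand point to its cheapest open site.
  S-α→H-α 18×15=270, S-β→H-α 13×9=117, S-γ→H-α 19×3=57
  latency cost 444, fixed 280 → total 724.
Compare {H-β}: latency cost 548 + fixed 218 = 766.
Compare {H-α, H-β}: latency cost 300 + fixed 498 = 798.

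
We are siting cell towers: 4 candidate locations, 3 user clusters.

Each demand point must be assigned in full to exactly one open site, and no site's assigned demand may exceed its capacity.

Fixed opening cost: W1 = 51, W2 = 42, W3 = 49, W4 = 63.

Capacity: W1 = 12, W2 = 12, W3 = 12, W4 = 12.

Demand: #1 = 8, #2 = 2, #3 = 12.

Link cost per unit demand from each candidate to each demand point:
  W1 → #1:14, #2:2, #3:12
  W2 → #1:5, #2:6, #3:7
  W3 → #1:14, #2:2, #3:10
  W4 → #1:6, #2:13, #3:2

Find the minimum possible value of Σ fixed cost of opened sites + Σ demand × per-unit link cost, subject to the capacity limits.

181

Open {W2, W4}; cheapest assignment that respects the capacities:
  W2 (cap 12, load 10): #1, #2 — cost 8×5 + 2×6 = 52
  W4 (cap 12, load 12): #3 — cost 12×2 = 24
  Shipping 76, fixed 105 → total 181.
  Any other capacity-feasible assignment to {W2, W4} ships for at least 76.
Compare {W2, W3, W4}: its best feasible assignment gives total 222.
Compare {W1, W2, W4}: its best feasible assignment gives total 224.
Every other set of open sites that can feasibly serve all demand totals ≥ 222 even under its best assignment. Minimum: 181.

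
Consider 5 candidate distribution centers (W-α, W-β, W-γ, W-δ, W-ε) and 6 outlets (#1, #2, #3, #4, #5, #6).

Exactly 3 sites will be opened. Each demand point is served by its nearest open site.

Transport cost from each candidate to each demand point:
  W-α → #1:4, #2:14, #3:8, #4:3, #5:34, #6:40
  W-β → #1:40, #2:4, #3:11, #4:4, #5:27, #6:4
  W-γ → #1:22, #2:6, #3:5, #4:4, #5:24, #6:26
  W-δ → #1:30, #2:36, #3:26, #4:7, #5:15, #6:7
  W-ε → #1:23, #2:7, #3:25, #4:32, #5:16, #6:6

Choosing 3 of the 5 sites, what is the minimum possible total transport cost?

Open {W-α, W-β, W-δ}.
  #1→W-α 4, #2→W-β 4, #3→W-α 8, #4→W-α 3, #5→W-δ 15, #6→W-β 4  ⇒ total 38.
Compare {W-α, W-β, W-ε}: total 39.
Compare {W-α, W-γ, W-δ}: total 40.
No size-3 selection does better; minimum is 38.

38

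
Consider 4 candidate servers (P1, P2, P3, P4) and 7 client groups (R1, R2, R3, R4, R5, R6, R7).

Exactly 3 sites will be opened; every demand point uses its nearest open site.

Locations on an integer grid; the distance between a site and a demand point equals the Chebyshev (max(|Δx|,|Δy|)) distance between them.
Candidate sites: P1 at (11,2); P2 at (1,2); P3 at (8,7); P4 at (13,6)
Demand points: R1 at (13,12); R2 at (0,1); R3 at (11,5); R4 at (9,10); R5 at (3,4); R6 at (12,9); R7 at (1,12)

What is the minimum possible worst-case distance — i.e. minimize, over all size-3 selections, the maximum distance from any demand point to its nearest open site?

Open {P1, P2, P3}.
  Farthest demand point is R7 at distance 7 (to P3); all others are ≤ 7.
With {P2, P3, P4} the worst case is 7.
With {P1, P3, P4} the worst case is 8.
No size-3 selection achieves below 7.

7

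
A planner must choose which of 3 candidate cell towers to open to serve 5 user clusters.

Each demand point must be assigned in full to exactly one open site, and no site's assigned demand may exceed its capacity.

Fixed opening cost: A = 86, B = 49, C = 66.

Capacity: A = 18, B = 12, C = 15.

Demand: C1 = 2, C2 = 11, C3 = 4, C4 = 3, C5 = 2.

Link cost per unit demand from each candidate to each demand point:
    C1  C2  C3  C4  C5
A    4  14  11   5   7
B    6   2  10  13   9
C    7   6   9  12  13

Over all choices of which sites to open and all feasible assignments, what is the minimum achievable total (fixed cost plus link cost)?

238

Open {A, B}; cheapest assignment that respects the capacities:
  A (cap 18, load 11): C1, C3, C4, C5 — cost 2×4 + 4×11 + 3×5 + 2×7 = 81
  B (cap 12, load 11): C2 — cost 11×2 = 22
  Shipping 103, fixed 135 → total 238.
  Any other capacity-feasible assignment to {A, B} ships for at least 103.
Compare {B, C}: its best feasible assignment gives total 249.
Compare {A, C}: its best feasible assignment gives total 291.
Every other set of open sites that can feasibly serve all demand totals ≥ 249 even under its best assignment. Minimum: 238.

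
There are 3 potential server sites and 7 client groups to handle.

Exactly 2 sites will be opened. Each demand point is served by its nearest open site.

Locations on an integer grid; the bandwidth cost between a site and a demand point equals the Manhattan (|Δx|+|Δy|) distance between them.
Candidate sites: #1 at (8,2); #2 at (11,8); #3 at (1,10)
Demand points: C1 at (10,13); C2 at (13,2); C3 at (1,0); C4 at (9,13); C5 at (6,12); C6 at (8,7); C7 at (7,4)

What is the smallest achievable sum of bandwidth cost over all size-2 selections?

Open {#1, #2}.
  C1→#2 6, C2→#1 5, C3→#1 9, C4→#2 7, C5→#2 9, C6→#2 4, C7→#1 3  ⇒ total 43.
Compare {#2, #3}: total 50.
Compare {#1, #3}: total 52.

43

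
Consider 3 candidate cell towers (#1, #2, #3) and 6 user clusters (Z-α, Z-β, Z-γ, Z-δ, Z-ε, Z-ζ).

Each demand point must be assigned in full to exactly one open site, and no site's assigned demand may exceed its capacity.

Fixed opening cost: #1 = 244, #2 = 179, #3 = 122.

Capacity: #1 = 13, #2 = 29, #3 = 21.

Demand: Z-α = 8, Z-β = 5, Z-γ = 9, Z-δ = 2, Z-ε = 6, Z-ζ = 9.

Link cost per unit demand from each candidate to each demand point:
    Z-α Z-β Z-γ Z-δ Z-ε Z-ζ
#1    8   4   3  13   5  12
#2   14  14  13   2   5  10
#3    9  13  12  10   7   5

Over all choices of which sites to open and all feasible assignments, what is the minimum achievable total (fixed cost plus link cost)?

Open {#2, #3}; cheapest assignment that respects the capacities:
  #2 (cap 29, load 22): Z-β, Z-γ, Z-δ, Z-ε — cost 5×14 + 9×13 + 2×2 + 6×5 = 221
  #3 (cap 21, load 17): Z-α, Z-ζ — cost 8×9 + 9×5 = 117
  Shipping 338, fixed 301 → total 639.
  Any other capacity-feasible assignment to {#2, #3} ships for at least 338.
Compare {#1, #2}: its best feasible assignment gives total 748.
Compare {#1, #2, #3}: its best feasible assignment gives total 793.
Every other set of open sites that can feasibly serve all demand totals ≥ 748 even under its best assignment. Minimum: 639.

639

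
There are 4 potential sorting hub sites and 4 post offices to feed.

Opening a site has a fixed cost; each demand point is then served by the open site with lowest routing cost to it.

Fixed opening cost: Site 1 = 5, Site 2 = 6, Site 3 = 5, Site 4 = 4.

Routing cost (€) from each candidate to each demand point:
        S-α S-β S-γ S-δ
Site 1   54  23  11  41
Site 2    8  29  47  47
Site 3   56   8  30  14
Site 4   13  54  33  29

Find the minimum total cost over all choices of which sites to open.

Open {Site 1, Site 2, Site 3}: assign each demand point to its cheapest open site.
  S-α→Site 2 8, S-β→Site 3 8, S-γ→Site 1 11, S-δ→Site 3 14
  routing cost 41, fixed 16 → total 57.
Compare {Site 1, Site 3, Site 4}: routing cost 46 + fixed 14 = 60.
Compare {Site 1, Site 2, Site 3, Site 4}: routing cost 41 + fixed 20 = 61.
Compare {Site 2, Site 3}: routing cost 60 + fixed 11 = 71.
All other subsets cost ≥ 60. Minimum total cost: 57.

57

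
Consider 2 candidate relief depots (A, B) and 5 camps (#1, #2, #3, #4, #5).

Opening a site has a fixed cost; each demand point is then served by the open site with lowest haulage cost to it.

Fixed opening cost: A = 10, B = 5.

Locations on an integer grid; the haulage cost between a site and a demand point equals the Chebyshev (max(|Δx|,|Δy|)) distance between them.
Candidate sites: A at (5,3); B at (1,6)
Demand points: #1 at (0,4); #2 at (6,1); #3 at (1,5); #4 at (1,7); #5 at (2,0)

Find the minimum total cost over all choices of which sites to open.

Open {B}: assign each demand point to its cheapest open site.
  #1→B 2, #2→B 5, #3→B 1, #4→B 1, #5→B 6
  haulage cost 15, fixed 5 → total 20.
Compare {A, B}: haulage cost 9 + fixed 15 = 24.
Compare {A}: haulage cost 18 + fixed 10 = 28.

20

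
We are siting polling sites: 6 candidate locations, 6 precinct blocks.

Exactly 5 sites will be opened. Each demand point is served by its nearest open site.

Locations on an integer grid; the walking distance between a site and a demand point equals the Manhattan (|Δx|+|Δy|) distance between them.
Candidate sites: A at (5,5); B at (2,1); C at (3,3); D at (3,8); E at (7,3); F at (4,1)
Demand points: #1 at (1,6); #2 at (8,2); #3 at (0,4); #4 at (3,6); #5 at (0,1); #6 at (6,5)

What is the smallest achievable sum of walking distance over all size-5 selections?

Open {A, B, C, D, E}.
  #1→D 4, #2→E 2, #3→C 4, #4→D 2, #5→B 2, #6→A 1  ⇒ total 15.
Compare {A, B, D, E, F}: total 16.
Compare {A, B, C, E, F}: total 17.
No size-5 selection does better; minimum is 15.

15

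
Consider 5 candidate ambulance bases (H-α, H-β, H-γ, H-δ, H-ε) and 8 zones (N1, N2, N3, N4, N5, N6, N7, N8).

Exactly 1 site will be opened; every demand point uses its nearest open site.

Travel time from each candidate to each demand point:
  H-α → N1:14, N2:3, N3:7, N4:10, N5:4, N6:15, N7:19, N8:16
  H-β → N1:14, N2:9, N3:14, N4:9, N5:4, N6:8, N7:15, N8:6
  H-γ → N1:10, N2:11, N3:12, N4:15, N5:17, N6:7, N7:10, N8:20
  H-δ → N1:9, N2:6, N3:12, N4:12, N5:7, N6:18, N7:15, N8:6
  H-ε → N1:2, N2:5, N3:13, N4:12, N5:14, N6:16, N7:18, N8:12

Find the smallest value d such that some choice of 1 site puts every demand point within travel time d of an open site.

15

Open {H-β}.
  Farthest demand point is N7 at travel time 15 (to H-β); all others are ≤ 15.
With {H-δ} the worst case is 18.
With {H-ε} the worst case is 18.
No size-1 selection achieves below 15.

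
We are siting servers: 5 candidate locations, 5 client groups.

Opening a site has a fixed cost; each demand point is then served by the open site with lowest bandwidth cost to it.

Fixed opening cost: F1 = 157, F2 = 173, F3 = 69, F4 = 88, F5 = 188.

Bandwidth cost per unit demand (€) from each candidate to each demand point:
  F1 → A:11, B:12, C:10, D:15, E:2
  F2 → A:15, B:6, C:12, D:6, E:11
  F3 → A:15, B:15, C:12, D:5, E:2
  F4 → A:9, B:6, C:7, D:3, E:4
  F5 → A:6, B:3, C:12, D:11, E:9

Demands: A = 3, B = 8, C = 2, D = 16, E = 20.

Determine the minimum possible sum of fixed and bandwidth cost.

Open {F4}: assign each demand point to its cheapest open site.
  A→F4 3×9=27, B→F4 8×6=48, C→F4 2×7=14, D→F4 16×3=48, E→F4 20×4=80
  bandwidth cost 217, fixed 88 → total 305.
Compare {F3, F4}: bandwidth cost 177 + fixed 157 = 334.
Compare {F3}: bandwidth cost 309 + fixed 69 = 378.
Compare {F1, F4}: bandwidth cost 177 + fixed 245 = 422.
All other subsets cost ≥ 334. Minimum total cost: 305.

305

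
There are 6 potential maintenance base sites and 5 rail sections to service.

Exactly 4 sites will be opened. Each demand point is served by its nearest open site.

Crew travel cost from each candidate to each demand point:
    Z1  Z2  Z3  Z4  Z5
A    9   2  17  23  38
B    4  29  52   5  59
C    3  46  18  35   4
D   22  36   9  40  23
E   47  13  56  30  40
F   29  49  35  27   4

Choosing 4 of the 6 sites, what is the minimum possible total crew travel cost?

23

Open {A, B, C, D}.
  Z1→C 3, Z2→A 2, Z3→D 9, Z4→B 5, Z5→C 4  ⇒ total 23.
Compare {A, B, D, F}: total 24.
Compare {A, B, C, E}: total 31.
No size-4 selection does better; minimum is 23.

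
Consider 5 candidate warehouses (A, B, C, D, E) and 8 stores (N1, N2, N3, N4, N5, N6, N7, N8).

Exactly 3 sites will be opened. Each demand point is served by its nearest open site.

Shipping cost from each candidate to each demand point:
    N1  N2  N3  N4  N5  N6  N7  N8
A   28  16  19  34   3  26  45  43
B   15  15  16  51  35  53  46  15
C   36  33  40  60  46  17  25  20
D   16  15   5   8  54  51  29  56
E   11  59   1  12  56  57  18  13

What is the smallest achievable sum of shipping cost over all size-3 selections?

Open {A, C, E}.
  N1→E 11, N2→A 16, N3→E 1, N4→E 12, N5→A 3, N6→C 17, N7→E 18, N8→E 13  ⇒ total 91.
Compare {A, D, E}: total 95.
Compare {A, B, E}: total 99.
No size-3 selection does better; minimum is 91.

91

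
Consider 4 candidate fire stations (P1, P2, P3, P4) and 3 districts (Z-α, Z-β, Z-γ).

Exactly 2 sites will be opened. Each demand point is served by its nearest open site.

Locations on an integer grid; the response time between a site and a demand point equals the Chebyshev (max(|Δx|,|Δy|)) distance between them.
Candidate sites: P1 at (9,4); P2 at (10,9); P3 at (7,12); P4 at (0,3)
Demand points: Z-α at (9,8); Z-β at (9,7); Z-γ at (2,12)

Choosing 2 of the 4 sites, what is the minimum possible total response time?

Open {P2, P3}.
  Z-α→P2 1, Z-β→P2 2, Z-γ→P3 5  ⇒ total 8.
Compare {P1, P2}: total 11.
Compare {P2, P4}: total 11.
No size-2 selection does better; minimum is 8.

8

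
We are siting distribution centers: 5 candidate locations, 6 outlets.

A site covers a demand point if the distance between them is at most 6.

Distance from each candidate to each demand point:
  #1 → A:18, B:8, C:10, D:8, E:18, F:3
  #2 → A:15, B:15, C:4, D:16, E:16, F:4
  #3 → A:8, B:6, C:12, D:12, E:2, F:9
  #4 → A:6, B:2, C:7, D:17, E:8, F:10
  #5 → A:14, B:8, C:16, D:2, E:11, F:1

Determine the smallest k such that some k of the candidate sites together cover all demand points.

4

Coverage sets (demand points within 6 of each site):
  #1: {F}
  #2: {C, F}
  #3: {B, E}
  #4: {A, B}
  #5: {D, F}
No 3 sites suffice: every size-3 union leaves at least one demand point uncovered.
But {#2, #3, #4, #5} covers everything, so the minimum is 4.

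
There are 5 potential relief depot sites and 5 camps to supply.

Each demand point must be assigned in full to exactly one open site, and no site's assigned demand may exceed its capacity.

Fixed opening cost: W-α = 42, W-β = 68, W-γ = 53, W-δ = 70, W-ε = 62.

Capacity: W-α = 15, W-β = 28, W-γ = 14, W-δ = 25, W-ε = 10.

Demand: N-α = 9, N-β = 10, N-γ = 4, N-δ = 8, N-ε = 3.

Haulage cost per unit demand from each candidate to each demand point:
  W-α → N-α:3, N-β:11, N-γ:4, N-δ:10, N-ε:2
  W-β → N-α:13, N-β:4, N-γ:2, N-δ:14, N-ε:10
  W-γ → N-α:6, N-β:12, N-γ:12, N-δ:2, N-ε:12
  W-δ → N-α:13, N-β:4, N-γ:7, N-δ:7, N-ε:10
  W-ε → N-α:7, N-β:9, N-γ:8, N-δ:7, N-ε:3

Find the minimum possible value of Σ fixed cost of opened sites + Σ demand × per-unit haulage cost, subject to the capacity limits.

260

Open {W-α, W-β, W-γ}; cheapest assignment that respects the capacities:
  W-α (cap 15, load 12): N-α, N-ε — cost 9×3 + 3×2 = 33
  W-β (cap 28, load 14): N-β, N-γ — cost 10×4 + 4×2 = 48
  W-γ (cap 14, load 8): N-δ — cost 8×2 = 16
  Shipping 97, fixed 163 → total 260.
  Any other capacity-feasible assignment to {W-α, W-β, W-γ} ships for at least 97.
Compare {W-α, W-δ}: its best feasible assignment gives total 269.
Compare {W-α, W-γ, W-δ}: its best feasible assignment gives total 282.
Every other set of open sites that can feasibly serve all demand totals ≥ 269 even under its best assignment. Minimum: 260.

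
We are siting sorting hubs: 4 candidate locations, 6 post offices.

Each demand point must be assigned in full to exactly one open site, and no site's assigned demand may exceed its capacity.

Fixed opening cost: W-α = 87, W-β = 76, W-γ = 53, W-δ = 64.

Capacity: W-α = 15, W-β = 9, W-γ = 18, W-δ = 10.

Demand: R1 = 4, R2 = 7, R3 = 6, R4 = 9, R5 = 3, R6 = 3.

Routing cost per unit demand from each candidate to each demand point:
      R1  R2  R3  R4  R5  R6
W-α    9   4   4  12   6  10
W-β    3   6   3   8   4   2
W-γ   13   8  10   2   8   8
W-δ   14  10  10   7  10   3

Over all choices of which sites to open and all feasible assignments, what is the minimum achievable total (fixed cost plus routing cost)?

324

Open {W-α, W-γ}; cheapest assignment that respects the capacities:
  W-α (cap 15, load 14): R1, R2, R5 — cost 4×9 + 7×4 + 3×6 = 82
  W-γ (cap 18, load 18): R3, R4, R6 — cost 6×10 + 9×2 + 3×8 = 102
  Shipping 184, fixed 140 → total 324.
  Any other capacity-feasible assignment to {W-α, W-γ} ships for at least 184.
Compare {W-α, W-β, W-γ}: its best feasible assignment gives total 328.
Compare {W-α, W-γ, W-δ}: its best feasible assignment gives total 359.
Every other set of open sites that can feasibly serve all demand totals ≥ 328 even under its best assignment. Minimum: 324.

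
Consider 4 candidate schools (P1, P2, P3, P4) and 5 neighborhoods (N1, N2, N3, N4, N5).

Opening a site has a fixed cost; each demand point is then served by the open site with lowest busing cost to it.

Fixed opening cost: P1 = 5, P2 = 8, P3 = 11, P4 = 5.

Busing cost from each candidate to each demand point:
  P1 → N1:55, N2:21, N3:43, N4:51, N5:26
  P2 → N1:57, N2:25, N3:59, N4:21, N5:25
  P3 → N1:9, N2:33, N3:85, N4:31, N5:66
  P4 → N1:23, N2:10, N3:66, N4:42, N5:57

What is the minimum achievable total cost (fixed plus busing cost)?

Open {P1, P2, P3, P4}: assign each demand point to its cheapest open site.
  N1→P3 9, N2→P4 10, N3→P1 43, N4→P2 21, N5→P2 25
  busing cost 108, fixed 29 → total 137.
Compare {P1, P2, P4}: busing cost 122 + fixed 18 = 140.
Compare {P1, P3, P4}: busing cost 119 + fixed 21 = 140.
Compare {P1, P2, P3}: busing cost 119 + fixed 24 = 143.
All other subsets cost ≥ 140. Minimum total cost: 137.

137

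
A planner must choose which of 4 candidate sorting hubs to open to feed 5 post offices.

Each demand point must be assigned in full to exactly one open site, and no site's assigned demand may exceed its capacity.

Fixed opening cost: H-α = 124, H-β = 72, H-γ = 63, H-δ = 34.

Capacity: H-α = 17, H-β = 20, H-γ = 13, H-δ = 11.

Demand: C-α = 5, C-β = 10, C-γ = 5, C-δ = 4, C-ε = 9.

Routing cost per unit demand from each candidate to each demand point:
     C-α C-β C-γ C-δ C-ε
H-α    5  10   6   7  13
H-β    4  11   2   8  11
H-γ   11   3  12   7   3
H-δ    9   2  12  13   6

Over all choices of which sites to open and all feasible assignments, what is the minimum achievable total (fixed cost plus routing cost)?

Open {H-β, H-γ, H-δ}; cheapest assignment that respects the capacities:
  H-β (cap 20, load 10): C-α, C-γ — cost 5×4 + 5×2 = 30
  H-γ (cap 13, load 13): C-δ, C-ε — cost 4×7 + 9×3 = 55
  H-δ (cap 11, load 10): C-β — cost 10×2 = 20
  Shipping 105, fixed 169 → total 274.
  Any other capacity-feasible assignment to {H-β, H-γ, H-δ} ships for at least 105.
Compare {H-β, H-γ}: its best feasible assignment gives total 330.
Compare {H-α, H-γ, H-δ}: its best feasible assignment gives total 351.
Every other set of open sites that can feasibly serve all demand totals ≥ 330 even under its best assignment. Minimum: 274.

274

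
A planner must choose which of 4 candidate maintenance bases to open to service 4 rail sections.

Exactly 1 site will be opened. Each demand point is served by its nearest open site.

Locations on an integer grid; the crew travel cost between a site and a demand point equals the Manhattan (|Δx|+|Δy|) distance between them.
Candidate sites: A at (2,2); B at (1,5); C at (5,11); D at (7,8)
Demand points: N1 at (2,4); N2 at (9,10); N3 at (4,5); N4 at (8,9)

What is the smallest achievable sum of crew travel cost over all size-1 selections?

21

Open {D}.
  N1→D 9, N2→D 4, N3→D 6, N4→D 2  ⇒ total 21.
Compare {C}: total 27.
Compare {B}: total 29.
No size-1 selection does better; minimum is 21.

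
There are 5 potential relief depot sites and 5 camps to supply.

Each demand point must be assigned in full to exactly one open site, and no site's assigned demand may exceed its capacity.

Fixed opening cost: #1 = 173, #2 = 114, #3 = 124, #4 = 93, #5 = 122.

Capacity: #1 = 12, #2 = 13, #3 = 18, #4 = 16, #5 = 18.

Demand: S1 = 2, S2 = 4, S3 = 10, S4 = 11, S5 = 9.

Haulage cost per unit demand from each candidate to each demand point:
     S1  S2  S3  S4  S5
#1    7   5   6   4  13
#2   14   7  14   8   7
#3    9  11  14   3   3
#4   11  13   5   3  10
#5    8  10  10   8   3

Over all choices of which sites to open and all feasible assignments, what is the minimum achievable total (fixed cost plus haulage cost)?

505

Open {#3, #4, #5}; cheapest assignment that respects the capacities:
  #3 (cap 18, load 11): S4 — cost 11×3 = 33
  #4 (cap 16, load 10): S3 — cost 10×5 = 50
  #5 (cap 18, load 15): S1, S2, S5 — cost 2×8 + 4×10 + 9×3 = 83
  Shipping 166, fixed 339 → total 505.
  Any other capacity-feasible assignment to {#3, #4, #5} ships for at least 166.
Compare {#2, #3, #4}: its best feasible assignment gives total 523.
Compare {#2, #4, #5}: its best feasible assignment gives total 550.
Every other set of open sites that can feasibly serve all demand totals ≥ 523 even under its best assignment. Minimum: 505.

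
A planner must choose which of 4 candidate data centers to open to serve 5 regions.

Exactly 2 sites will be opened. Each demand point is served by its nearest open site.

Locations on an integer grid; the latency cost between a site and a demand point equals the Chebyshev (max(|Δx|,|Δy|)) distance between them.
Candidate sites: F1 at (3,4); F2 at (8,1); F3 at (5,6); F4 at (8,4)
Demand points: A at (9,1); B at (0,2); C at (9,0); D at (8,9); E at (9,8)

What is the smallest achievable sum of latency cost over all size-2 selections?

14

Open {F2, F3}.
  A→F2 1, B→F3 5, C→F2 1, D→F3 3, E→F3 4  ⇒ total 14.
Compare {F1, F2}: total 16.
Compare {F1, F4}: total 19.
No size-2 selection does better; minimum is 14.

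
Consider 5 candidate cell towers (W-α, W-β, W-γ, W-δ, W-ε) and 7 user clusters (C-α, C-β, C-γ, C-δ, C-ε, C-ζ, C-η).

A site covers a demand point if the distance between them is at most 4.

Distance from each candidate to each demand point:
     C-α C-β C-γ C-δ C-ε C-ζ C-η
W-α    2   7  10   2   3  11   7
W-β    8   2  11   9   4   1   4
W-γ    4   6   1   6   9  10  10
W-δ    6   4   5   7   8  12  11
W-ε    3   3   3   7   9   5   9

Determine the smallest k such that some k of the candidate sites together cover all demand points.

3

Coverage sets (demand points within 4 of each site):
  W-α: {C-α, C-δ, C-ε}
  W-β: {C-β, C-ε, C-ζ, C-η}
  W-γ: {C-α, C-γ}
  W-δ: {C-β}
  W-ε: {C-α, C-β, C-γ}
No 2 sites suffice: every size-2 union leaves at least one demand point uncovered.
But {W-α, W-β, W-γ} covers everything, so the minimum is 3.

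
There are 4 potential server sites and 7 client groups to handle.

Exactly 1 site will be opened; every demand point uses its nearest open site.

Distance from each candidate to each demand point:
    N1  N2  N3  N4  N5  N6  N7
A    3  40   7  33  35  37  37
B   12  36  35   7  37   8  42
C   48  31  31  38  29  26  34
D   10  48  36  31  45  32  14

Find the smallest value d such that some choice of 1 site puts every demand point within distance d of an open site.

40

Open {A}.
  Farthest demand point is N2 at distance 40 (to A); all others are ≤ 40.
With {B} the worst case is 42.
With {C} the worst case is 48.
No size-1 selection achieves below 40.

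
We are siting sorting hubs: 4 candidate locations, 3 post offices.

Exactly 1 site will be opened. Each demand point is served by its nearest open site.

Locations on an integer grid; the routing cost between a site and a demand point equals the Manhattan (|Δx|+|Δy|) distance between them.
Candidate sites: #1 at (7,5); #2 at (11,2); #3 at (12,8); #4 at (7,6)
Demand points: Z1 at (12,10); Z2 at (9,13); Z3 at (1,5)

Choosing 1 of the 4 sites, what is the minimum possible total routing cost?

24

Open {#3}.
  Z1→#3 2, Z2→#3 8, Z3→#3 14  ⇒ total 24.
Compare {#4}: total 25.
Compare {#1}: total 26.
No size-1 selection does better; minimum is 24.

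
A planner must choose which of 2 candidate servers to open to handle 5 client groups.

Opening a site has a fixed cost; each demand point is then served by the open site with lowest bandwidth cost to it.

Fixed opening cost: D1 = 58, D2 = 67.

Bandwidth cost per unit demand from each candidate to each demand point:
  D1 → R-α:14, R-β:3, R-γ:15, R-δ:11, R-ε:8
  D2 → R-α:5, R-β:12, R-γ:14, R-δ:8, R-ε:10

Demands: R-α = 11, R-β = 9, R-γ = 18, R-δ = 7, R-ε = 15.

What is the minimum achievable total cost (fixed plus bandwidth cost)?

Open {D1, D2}: assign each demand point to its cheapest open site.
  R-α→D2 11×5=55, R-β→D1 9×3=27, R-γ→D2 18×14=252, R-δ→D2 7×8=56, R-ε→D1 15×8=120
  bandwidth cost 510, fixed 125 → total 635.
Compare {D2}: bandwidth cost 621 + fixed 67 = 688.
Compare {D1}: bandwidth cost 648 + fixed 58 = 706.

635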